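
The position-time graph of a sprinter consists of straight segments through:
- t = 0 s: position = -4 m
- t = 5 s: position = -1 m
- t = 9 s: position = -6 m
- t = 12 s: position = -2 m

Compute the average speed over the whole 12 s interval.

Average speed = (total path length)/(elapsed time); on a piecewise-linear x-t graph the path length is Σ|Δx|.
0–5 s: |Δx| = |-1 − -4| = 3 m
5–9 s: |Δx| = |-6 − -1| = 5 m
9–12 s: |Δx| = |-2 − -6| = 4 m
Total path = 12 m; average speed = 12/12 = 1 m/s.

1 m/s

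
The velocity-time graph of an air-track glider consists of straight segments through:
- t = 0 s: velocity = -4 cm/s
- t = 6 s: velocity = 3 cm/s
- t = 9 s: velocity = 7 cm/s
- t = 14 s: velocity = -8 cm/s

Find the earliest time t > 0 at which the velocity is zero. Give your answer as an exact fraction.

t = 24/7 s

v changes sign on 0–6 s (from -4 to 3); the graph is linear there, so v = 0 at t = 0 + (4)·(6 − 0)/(3 − -4) = 24/7 s.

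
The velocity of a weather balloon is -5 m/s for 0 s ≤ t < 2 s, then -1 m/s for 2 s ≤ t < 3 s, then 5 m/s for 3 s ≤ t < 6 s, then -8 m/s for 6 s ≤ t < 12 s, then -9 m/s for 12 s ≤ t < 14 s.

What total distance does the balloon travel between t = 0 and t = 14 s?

Total distance travelled is ∫|v| dt — sum the magnitudes of each area piece.
0–2 s: |-5| × 2 = 10 m
2–3 s: |-1| × 1 = 1 m
3–6 s: |5| × 3 = 15 m
6–12 s: |-8| × 6 = 48 m
12–14 s: |-9| × 2 = 18 m
Total distance = 92 m

92 m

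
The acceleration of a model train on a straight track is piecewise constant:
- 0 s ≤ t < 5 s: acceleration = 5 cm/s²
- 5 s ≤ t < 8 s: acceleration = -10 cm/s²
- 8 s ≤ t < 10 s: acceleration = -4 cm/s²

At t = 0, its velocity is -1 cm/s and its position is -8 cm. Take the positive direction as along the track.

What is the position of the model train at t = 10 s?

On each constant-a segment, Δv = aΔt and Δx = v₀Δt + ½aΔt²; chain segment to segment.
0–5 s: v starts -1 cm/s; Δx = -1·5 + ½·5·5² = 57.5 cm; v ends 24 cm/s.
5–8 s: v starts 24 cm/s; Δx = 24·3 + ½·-10·3² = 27 cm; v ends -6 cm/s.
8–10 s: v starts -6 cm/s; Δx = -6·2 + ½·-4·2² = -20 cm; v ends -14 cm/s.
x(10) = -8 + Σ Δx = 56.5 cm.

56.5 cm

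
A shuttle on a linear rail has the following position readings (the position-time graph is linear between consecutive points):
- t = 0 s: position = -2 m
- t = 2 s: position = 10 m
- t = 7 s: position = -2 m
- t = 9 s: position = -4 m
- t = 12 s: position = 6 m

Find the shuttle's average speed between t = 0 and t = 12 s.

Average speed = (total path length)/(elapsed time); on a piecewise-linear x-t graph the path length is Σ|Δx|.
0–2 s: |Δx| = |10 − -2| = 12 m
2–7 s: |Δx| = |-2 − 10| = 12 m
7–9 s: |Δx| = |-4 − -2| = 2 m
9–12 s: |Δx| = |6 − -4| = 10 m
Total path = 36 m; average speed = 36/12 = 3 m/s.

3 m/s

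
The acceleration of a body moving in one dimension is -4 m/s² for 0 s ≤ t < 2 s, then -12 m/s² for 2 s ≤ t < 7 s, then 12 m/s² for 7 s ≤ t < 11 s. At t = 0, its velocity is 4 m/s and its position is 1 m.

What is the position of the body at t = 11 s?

On each constant-a segment, Δv = aΔt and Δx = v₀Δt + ½aΔt²; chain segment to segment.
0–2 s: v starts 4 m/s; Δx = 4·2 + ½·-4·2² = 0 m; v ends -4 m/s.
2–7 s: v starts -4 m/s; Δx = -4·5 + ½·-12·5² = -170 m; v ends -64 m/s.
7–11 s: v starts -64 m/s; Δx = -64·4 + ½·12·4² = -160 m; v ends -16 m/s.
x(11) = 1 + Σ Δx = -329 m.

-329 m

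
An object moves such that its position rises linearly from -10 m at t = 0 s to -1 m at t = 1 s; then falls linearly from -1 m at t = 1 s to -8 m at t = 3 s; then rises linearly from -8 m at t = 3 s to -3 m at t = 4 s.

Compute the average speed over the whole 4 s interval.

Average speed = (total path length)/(elapsed time); on a piecewise-linear x-t graph the path length is Σ|Δx|.
0–1 s: |Δx| = |-1 − -10| = 9 m
1–3 s: |Δx| = |-8 − -1| = 7 m
3–4 s: |Δx| = |-3 − -8| = 5 m
Total path = 21 m; average speed = 21/4 = 5.25 m/s.

5.25 m/s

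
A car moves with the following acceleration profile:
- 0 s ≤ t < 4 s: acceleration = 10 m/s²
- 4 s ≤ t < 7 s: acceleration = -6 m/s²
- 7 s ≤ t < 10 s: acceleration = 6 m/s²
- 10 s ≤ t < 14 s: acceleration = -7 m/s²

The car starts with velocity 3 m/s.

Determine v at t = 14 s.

Δv equals the area under the a-t graph; then v = v₀ + Δv.
0–4 s: 10 × 4 = 40 m/s
4–7 s: -6 × 3 = -18 m/s
7–10 s: 6 × 3 = 18 m/s
10–14 s: -7 × 4 = -28 m/s
Δv = 12 m/s, so v(14) = 3 + (12) = 15 m/s.

15 m/s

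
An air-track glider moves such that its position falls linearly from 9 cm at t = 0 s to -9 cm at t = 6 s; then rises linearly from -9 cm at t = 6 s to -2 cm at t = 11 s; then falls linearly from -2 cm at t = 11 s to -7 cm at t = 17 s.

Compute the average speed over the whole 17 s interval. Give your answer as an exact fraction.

30/17 cm/s

Average speed = (total path length)/(elapsed time); on a piecewise-linear x-t graph the path length is Σ|Δx|.
0–6 s: |Δx| = |-9 − 9| = 18 cm
6–11 s: |Δx| = |-2 − -9| = 7 cm
11–17 s: |Δx| = |-7 − -2| = 5 cm
Total path = 30 cm; average speed = 30/17 = 30/17 cm/s.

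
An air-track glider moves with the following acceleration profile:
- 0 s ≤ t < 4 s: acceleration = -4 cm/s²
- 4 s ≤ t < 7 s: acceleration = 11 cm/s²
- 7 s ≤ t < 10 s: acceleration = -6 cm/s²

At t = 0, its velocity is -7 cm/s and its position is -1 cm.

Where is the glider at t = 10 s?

On each constant-a segment, Δv = aΔt and Δx = v₀Δt + ½aΔt²; chain segment to segment.
0–4 s: v starts -7 cm/s; Δx = -7·4 + ½·-4·4² = -60 cm; v ends -23 cm/s.
4–7 s: v starts -23 cm/s; Δx = -23·3 + ½·11·3² = -19.5 cm; v ends 10 cm/s.
7–10 s: v starts 10 cm/s; Δx = 10·3 + ½·-6·3² = 3 cm; v ends -8 cm/s.
x(10) = -1 + Σ Δx = -77.5 cm.

-77.5 cm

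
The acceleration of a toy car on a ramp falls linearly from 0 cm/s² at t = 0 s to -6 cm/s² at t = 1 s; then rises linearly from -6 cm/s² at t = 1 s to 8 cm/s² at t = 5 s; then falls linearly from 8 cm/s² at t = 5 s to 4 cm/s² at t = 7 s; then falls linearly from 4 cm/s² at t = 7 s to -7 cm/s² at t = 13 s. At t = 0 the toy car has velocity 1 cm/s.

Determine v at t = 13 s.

5 cm/s

Δv equals the area under the a-t graph; then v = v₀ + Δv.
0–1 s: ½(0 + -6)(1) = -3 cm/s
1–5 s: ½(-6 + 8)(4) = 4 cm/s
5–7 s: ½(8 + 4)(2) = 12 cm/s
7–13 s: ½(4 + -7)(6) = -9 cm/s
Δv = 4 cm/s, so v(13) = 1 + (4) = 5 cm/s.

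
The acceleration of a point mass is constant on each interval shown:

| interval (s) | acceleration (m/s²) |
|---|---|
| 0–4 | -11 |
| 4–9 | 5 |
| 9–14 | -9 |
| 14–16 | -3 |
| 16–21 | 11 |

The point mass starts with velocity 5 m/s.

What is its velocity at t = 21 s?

-10 m/s

Δv equals the area under the a-t graph; then v = v₀ + Δv.
0–4 s: -11 × 4 = -44 m/s
4–9 s: 5 × 5 = 25 m/s
9–14 s: -9 × 5 = -45 m/s
14–16 s: -3 × 2 = -6 m/s
16–21 s: 11 × 5 = 55 m/s
Δv = -15 m/s, so v(21) = 5 + (-15) = -10 m/s.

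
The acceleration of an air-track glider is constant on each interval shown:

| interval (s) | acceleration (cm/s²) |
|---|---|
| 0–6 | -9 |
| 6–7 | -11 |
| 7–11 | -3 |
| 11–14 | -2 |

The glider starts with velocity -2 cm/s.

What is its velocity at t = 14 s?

-85 cm/s

Δv equals the area under the a-t graph; then v = v₀ + Δv.
0–6 s: -9 × 6 = -54 cm/s
6–7 s: -11 × 1 = -11 cm/s
7–11 s: -3 × 4 = -12 cm/s
11–14 s: -2 × 3 = -6 cm/s
Δv = -83 cm/s, so v(14) = -2 + (-83) = -85 cm/s.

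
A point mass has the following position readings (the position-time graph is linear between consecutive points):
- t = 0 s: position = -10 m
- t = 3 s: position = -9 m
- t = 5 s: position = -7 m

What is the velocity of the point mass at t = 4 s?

Velocity is the slope of the x-t graph on 3–5 s: (-7 − -9)/(5 − 3) = 1 m/s.

1 m/s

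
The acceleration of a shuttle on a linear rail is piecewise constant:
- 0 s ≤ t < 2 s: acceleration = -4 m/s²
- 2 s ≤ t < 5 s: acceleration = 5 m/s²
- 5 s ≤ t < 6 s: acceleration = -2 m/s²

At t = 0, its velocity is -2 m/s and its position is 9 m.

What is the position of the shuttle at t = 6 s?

-6.5 m

On each constant-a segment, Δv = aΔt and Δx = v₀Δt + ½aΔt²; chain segment to segment.
0–2 s: v starts -2 m/s; Δx = -2·2 + ½·-4·2² = -12 m; v ends -10 m/s.
2–5 s: v starts -10 m/s; Δx = -10·3 + ½·5·3² = -7.5 m; v ends 5 m/s.
5–6 s: v starts 5 m/s; Δx = 5·1 + ½·-2·1² = 4 m; v ends 3 m/s.
x(6) = 9 + Σ Δx = -6.5 m.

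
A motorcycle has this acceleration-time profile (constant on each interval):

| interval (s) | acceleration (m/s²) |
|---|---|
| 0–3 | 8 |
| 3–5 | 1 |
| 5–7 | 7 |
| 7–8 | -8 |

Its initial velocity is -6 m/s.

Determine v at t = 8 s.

Δv equals the area under the a-t graph; then v = v₀ + Δv.
0–3 s: 8 × 3 = 24 m/s
3–5 s: 1 × 2 = 2 m/s
5–7 s: 7 × 2 = 14 m/s
7–8 s: -8 × 1 = -8 m/s
Δv = 32 m/s, so v(8) = -6 + (32) = 26 m/s.

26 m/s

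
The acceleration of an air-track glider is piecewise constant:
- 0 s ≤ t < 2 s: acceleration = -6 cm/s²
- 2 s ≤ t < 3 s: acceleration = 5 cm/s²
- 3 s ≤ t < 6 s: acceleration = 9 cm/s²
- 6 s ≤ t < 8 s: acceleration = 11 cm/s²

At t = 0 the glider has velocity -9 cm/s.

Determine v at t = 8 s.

33 cm/s

Δv equals the area under the a-t graph; then v = v₀ + Δv.
0–2 s: -6 × 2 = -12 cm/s
2–3 s: 5 × 1 = 5 cm/s
3–6 s: 9 × 3 = 27 cm/s
6–8 s: 11 × 2 = 22 cm/s
Δv = 42 cm/s, so v(8) = -9 + (42) = 33 cm/s.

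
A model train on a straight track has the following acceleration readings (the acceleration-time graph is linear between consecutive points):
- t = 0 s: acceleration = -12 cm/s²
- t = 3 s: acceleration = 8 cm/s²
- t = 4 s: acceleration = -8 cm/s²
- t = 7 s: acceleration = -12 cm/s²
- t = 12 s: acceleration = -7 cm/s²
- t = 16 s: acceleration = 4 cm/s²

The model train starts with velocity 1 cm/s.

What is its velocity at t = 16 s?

Δv equals the area under the a-t graph; then v = v₀ + Δv.
0–3 s: ½(-12 + 8)(3) = -6 cm/s
3–4 s: ½(8 + -8)(1) = 0 cm/s
4–7 s: ½(-8 + -12)(3) = -30 cm/s
7–12 s: ½(-12 + -7)(5) = -47.5 cm/s
12–16 s: ½(-7 + 4)(4) = -6 cm/s
Δv = -89.5 cm/s, so v(16) = 1 + (-89.5) = -88.5 cm/s.

-88.5 cm/s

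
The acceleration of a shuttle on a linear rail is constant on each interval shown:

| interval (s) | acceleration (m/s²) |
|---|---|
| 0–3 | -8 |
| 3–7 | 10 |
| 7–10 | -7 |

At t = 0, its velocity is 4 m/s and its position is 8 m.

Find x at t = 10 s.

12.5 m

On each constant-a segment, Δv = aΔt and Δx = v₀Δt + ½aΔt²; chain segment to segment.
0–3 s: v starts 4 m/s; Δx = 4·3 + ½·-8·3² = -24 m; v ends -20 m/s.
3–7 s: v starts -20 m/s; Δx = -20·4 + ½·10·4² = 0 m; v ends 20 m/s.
7–10 s: v starts 20 m/s; Δx = 20·3 + ½·-7·3² = 28.5 m; v ends -1 m/s.
x(10) = 8 + Σ Δx = 12.5 m.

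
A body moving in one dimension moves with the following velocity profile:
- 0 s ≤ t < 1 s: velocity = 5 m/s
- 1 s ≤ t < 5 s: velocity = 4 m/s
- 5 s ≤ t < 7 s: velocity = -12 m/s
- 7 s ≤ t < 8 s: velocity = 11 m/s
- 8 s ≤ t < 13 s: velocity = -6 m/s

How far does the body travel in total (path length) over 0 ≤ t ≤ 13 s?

86 m

Total distance travelled is ∫|v| dt — sum the magnitudes of each area piece.
0–1 s: |5| × 1 = 5 m
1–5 s: |4| × 4 = 16 m
5–7 s: |-12| × 2 = 24 m
7–8 s: |11| × 1 = 11 m
8–13 s: |-6| × 5 = 30 m
Total distance = 86 m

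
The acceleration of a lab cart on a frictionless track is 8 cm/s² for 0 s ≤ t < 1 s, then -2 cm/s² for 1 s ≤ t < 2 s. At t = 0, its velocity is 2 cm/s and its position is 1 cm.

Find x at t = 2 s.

On each constant-a segment, Δv = aΔt and Δx = v₀Δt + ½aΔt²; chain segment to segment.
0–1 s: v starts 2 cm/s; Δx = 2·1 + ½·8·1² = 6 cm; v ends 10 cm/s.
1–2 s: v starts 10 cm/s; Δx = 10·1 + ½·-2·1² = 9 cm; v ends 8 cm/s.
x(2) = 1 + Σ Δx = 16 cm.

16 cm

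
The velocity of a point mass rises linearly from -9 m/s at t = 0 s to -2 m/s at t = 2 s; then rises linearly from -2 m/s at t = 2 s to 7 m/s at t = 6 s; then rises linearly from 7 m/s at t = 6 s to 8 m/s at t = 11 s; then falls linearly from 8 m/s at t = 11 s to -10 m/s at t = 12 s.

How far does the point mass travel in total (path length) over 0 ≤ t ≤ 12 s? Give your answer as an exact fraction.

Total distance travelled is ∫|v| dt — sum the magnitudes of each area piece.
0–2 s: |½(-9 + -2)(2)| = 11 m
2–6 s: v = 0 at t = 26/9 s; triangle areas 8/9 + 98/9 = 106/9 m
6–11 s: |½(7 + 8)(5)| = 37.5 m
11–12 s: v = 0 at t = 103/9 s; triangle areas 16/9 + 25/9 = 41/9 m
Total distance = 389/6 m

389/6 m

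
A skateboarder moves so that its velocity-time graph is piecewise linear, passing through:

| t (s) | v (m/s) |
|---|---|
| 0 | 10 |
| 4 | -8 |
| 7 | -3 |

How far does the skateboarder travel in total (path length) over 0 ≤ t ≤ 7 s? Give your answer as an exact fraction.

625/18 m

Distance (not displacement) is the total path length: add the absolute areas under v-t.
0–4 s: v = 0 at t = 20/9 s; triangle areas 100/9 + 64/9 = 164/9 m
4–7 s: |½(-8 + -3)(3)| = 16.5 m
Total distance = 625/18 m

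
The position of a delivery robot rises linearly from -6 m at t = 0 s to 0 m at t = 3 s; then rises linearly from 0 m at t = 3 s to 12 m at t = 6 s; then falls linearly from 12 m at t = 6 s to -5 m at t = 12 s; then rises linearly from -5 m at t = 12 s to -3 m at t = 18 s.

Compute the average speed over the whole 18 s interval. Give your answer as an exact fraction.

37/18 m/s

Average speed = (total path length)/(elapsed time); on a piecewise-linear x-t graph the path length is Σ|Δx|.
0–3 s: |Δx| = |0 − -6| = 6 m
3–6 s: |Δx| = |12 − 0| = 12 m
6–12 s: |Δx| = |-5 − 12| = 17 m
12–18 s: |Δx| = |-3 − -5| = 2 m
Total path = 37 m; average speed = 37/18 = 37/18 m/s.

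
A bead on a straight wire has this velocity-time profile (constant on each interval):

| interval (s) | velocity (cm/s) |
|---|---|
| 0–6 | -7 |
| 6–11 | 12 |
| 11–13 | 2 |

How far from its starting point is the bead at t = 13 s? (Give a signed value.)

Net displacement equals the area under the velocity-time graph (areas below the axis count negative).
0–6 s: -7 × 6 = -42 cm
6–11 s: 12 × 5 = 60 cm
11–13 s: 2 × 2 = 4 cm
Net displacement = 22 cm

22 cm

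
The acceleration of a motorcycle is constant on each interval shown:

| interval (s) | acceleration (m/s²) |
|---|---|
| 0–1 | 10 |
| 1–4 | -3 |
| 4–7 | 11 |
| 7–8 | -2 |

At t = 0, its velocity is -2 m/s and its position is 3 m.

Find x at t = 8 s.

On each constant-a segment, Δv = aΔt and Δx = v₀Δt + ½aΔt²; chain segment to segment.
0–1 s: v starts -2 m/s; Δx = -2·1 + ½·10·1² = 3 m; v ends 8 m/s.
1–4 s: v starts 8 m/s; Δx = 8·3 + ½·-3·3² = 10.5 m; v ends -1 m/s.
4–7 s: v starts -1 m/s; Δx = -1·3 + ½·11·3² = 46.5 m; v ends 32 m/s.
7–8 s: v starts 32 m/s; Δx = 32·1 + ½·-2·1² = 31 m; v ends 30 m/s.
x(8) = 3 + Σ Δx = 94 m.

94 m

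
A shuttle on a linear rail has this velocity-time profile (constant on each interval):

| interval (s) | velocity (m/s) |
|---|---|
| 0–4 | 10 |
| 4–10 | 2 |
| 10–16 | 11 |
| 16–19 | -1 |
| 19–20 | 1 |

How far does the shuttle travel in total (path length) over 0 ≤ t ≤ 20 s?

122 m

Distance (not displacement) is the total path length: add the absolute areas under v-t.
0–4 s: |10| × 4 = 40 m
4–10 s: |2| × 6 = 12 m
10–16 s: |11| × 6 = 66 m
16–19 s: |-1| × 3 = 3 m
19–20 s: |1| × 1 = 1 m
Total distance = 122 m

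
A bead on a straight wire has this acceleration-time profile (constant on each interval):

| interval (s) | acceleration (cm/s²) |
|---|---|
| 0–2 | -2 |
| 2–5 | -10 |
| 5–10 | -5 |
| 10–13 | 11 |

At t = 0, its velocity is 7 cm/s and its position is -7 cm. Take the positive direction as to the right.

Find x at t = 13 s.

On each constant-a segment, Δv = aΔt and Δx = v₀Δt + ½aΔt²; chain segment to segment.
0–2 s: v starts 7 cm/s; Δx = 7·2 + ½·-2·2² = 10 cm; v ends 3 cm/s.
2–5 s: v starts 3 cm/s; Δx = 3·3 + ½·-10·3² = -36 cm; v ends -27 cm/s.
5–10 s: v starts -27 cm/s; Δx = -27·5 + ½·-5·5² = -197.5 cm; v ends -52 cm/s.
10–13 s: v starts -52 cm/s; Δx = -52·3 + ½·11·3² = -106.5 cm; v ends -19 cm/s.
x(13) = -7 + Σ Δx = -337 cm.

-337 cm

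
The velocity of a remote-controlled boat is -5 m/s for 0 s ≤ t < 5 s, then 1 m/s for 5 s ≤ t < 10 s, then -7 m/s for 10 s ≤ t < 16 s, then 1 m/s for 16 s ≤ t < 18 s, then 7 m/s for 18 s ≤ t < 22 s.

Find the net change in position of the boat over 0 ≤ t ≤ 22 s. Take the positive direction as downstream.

-32 m

Net displacement equals the area under the velocity-time graph (areas below the axis count negative).
0–5 s: -5 × 5 = -25 m
5–10 s: 1 × 5 = 5 m
10–16 s: -7 × 6 = -42 m
16–18 s: 1 × 2 = 2 m
18–22 s: 7 × 4 = 28 m
Net displacement = -32 m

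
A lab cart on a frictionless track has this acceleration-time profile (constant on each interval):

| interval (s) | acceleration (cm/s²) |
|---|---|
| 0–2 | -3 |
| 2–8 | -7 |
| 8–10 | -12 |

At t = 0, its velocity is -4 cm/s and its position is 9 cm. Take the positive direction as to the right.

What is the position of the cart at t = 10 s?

On each constant-a segment, Δv = aΔt and Δx = v₀Δt + ½aΔt²; chain segment to segment.
0–2 s: v starts -4 cm/s; Δx = -4·2 + ½·-3·2² = -14 cm; v ends -10 cm/s.
2–8 s: v starts -10 cm/s; Δx = -10·6 + ½·-7·6² = -186 cm; v ends -52 cm/s.
8–10 s: v starts -52 cm/s; Δx = -52·2 + ½·-12·2² = -128 cm; v ends -76 cm/s.
x(10) = 9 + Σ Δx = -319 cm.

-319 cm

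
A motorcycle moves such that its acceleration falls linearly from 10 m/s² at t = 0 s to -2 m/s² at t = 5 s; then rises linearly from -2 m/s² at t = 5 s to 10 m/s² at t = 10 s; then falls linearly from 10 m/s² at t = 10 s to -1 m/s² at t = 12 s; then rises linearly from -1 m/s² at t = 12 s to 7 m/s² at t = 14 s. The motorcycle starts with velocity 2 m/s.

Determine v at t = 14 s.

Δv equals the area under the a-t graph; then v = v₀ + Δv.
0–5 s: ½(10 + -2)(5) = 20 m/s
5–10 s: ½(-2 + 10)(5) = 20 m/s
10–12 s: ½(10 + -1)(2) = 9 m/s
12–14 s: ½(-1 + 7)(2) = 6 m/s
Δv = 55 m/s, so v(14) = 2 + (55) = 57 m/s.

57 m/s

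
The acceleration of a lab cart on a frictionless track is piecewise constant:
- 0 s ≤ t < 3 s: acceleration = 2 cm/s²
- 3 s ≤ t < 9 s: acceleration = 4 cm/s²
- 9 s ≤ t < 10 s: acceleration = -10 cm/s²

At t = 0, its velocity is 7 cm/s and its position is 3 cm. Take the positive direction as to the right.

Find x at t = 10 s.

215 cm

On each constant-a segment, Δv = aΔt and Δx = v₀Δt + ½aΔt²; chain segment to segment.
0–3 s: v starts 7 cm/s; Δx = 7·3 + ½·2·3² = 30 cm; v ends 13 cm/s.
3–9 s: v starts 13 cm/s; Δx = 13·6 + ½·4·6² = 150 cm; v ends 37 cm/s.
9–10 s: v starts 37 cm/s; Δx = 37·1 + ½·-10·1² = 32 cm; v ends 27 cm/s.
x(10) = 3 + Σ Δx = 215 cm.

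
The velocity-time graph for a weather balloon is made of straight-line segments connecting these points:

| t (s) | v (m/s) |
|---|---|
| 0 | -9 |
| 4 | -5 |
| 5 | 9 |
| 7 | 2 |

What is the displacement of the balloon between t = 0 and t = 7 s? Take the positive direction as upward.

-15 m

Net displacement equals the area under the velocity-time graph (areas below the axis count negative).
0–4 s: ½(-9 + -5)(4) = -28 m
4–5 s: ½(-5 + 9)(1) = 2 m
5–7 s: ½(9 + 2)(2) = 11 m
Net displacement = -15 m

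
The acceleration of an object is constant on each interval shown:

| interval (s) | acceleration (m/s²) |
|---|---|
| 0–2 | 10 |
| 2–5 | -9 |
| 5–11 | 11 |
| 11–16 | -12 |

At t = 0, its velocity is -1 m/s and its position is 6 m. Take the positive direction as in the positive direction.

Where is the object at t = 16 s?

On each constant-a segment, Δv = aΔt and Δx = v₀Δt + ½aΔt²; chain segment to segment.
0–2 s: v starts -1 m/s; Δx = -1·2 + ½·10·2² = 18 m; v ends 19 m/s.
2–5 s: v starts 19 m/s; Δx = 19·3 + ½·-9·3² = 16.5 m; v ends -8 m/s.
5–11 s: v starts -8 m/s; Δx = -8·6 + ½·11·6² = 150 m; v ends 58 m/s.
11–16 s: v starts 58 m/s; Δx = 58·5 + ½·-12·5² = 140 m; v ends -2 m/s.
x(16) = 6 + Σ Δx = 330.5 m.

330.5 m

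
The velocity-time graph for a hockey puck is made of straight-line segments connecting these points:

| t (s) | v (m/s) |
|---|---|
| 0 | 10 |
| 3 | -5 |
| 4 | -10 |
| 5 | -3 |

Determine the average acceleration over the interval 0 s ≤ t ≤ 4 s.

Average acceleration = Δv/Δt = (-10 − 10)/(4 − 0) = -5 m/s².

-5 m/s²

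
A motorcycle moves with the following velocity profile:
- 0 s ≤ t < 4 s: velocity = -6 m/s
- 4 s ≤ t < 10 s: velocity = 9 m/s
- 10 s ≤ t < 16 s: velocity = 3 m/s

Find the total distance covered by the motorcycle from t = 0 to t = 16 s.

96 m

Distance (not displacement) is the total path length: add the absolute areas under v-t.
0–4 s: |-6| × 4 = 24 m
4–10 s: |9| × 6 = 54 m
10–16 s: |3| × 6 = 18 m
Total distance = 96 m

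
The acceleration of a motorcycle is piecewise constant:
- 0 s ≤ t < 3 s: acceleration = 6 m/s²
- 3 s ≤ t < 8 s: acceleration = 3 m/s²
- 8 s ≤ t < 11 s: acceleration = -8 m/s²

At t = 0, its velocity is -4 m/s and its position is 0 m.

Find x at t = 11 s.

On each constant-a segment, Δv = aΔt and Δx = v₀Δt + ½aΔt²; chain segment to segment.
0–3 s: v starts -4 m/s; Δx = -4·3 + ½·6·3² = 15 m; v ends 14 m/s.
3–8 s: v starts 14 m/s; Δx = 14·5 + ½·3·5² = 107.5 m; v ends 29 m/s.
8–11 s: v starts 29 m/s; Δx = 29·3 + ½·-8·3² = 51 m; v ends 5 m/s.
x(11) = 0 + Σ Δx = 173.5 m.

173.5 m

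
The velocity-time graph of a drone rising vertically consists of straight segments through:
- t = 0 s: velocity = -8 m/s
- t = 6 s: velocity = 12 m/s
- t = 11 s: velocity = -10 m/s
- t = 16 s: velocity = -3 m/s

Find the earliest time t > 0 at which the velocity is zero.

v changes sign on 0–6 s (from -8 to 12); the graph is linear there, so v = 0 at t = 0 + (8)·(6 − 0)/(12 − -8) = 2.4 s.

t = 2.4 s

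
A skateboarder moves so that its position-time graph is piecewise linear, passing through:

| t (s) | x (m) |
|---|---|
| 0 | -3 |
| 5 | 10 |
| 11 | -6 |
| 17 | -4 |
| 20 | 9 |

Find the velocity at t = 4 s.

2.6 m/s

Velocity is the slope of the x-t graph on 0–5 s: (10 − -3)/(5 − 0) = 2.6 m/s.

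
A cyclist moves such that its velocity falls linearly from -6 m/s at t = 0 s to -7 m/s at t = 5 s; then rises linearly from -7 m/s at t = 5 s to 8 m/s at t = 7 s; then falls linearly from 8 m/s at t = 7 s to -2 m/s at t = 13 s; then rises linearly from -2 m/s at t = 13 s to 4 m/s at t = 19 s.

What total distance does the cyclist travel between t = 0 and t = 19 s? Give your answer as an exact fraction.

Total distance travelled is ∫|v| dt — sum the magnitudes of each area piece.
0–5 s: |½(-6 + -7)(5)| = 32.5 m
5–7 s: v = 0 at t = 89/15 s; triangle areas 49/15 + 64/15 = 113/15 m
7–13 s: v = 0 at t = 11.8 s; triangle areas 19.2 + 1.2 = 20.4 m
13–19 s: v = 0 at t = 15 s; triangle areas 2 + 8 = 10 m
Total distance = 2113/30 m

2113/30 m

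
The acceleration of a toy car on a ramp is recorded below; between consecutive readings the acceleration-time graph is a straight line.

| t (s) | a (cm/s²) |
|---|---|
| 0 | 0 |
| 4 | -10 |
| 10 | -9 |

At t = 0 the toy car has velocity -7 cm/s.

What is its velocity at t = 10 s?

-84 cm/s

Δv equals the area under the a-t graph; then v = v₀ + Δv.
0–4 s: ½(0 + -10)(4) = -20 cm/s
4–10 s: ½(-10 + -9)(6) = -57 cm/s
Δv = -77 cm/s, so v(10) = -7 + (-77) = -84 cm/s.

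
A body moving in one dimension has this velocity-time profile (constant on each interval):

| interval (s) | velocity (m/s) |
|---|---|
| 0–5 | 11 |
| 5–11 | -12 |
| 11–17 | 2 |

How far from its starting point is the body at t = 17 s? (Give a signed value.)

-5 m

Displacement is the signed area under the v-t curve.
0–5 s: 11 × 5 = 55 m
5–11 s: -12 × 6 = -72 m
11–17 s: 2 × 6 = 12 m
Net displacement = -5 m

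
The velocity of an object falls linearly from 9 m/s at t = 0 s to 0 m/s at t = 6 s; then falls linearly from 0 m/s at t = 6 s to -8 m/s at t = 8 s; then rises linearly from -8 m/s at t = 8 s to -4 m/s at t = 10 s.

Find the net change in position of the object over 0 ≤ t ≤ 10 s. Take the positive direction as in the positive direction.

Net displacement equals the area under the velocity-time graph (areas below the axis count negative).
0–6 s: ½(9 + 0)(6) = 27 m
6–8 s: ½(0 + -8)(2) = -8 m
8–10 s: ½(-8 + -4)(2) = -12 m
Net displacement = 7 m

7 m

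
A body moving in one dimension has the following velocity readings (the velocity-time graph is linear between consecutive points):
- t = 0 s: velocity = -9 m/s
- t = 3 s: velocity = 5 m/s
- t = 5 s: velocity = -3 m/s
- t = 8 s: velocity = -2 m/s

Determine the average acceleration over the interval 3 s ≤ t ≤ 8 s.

-1.4 m/s²

Average acceleration = Δv/Δt = (-2 − 5)/(8 − 3) = -1.4 m/s².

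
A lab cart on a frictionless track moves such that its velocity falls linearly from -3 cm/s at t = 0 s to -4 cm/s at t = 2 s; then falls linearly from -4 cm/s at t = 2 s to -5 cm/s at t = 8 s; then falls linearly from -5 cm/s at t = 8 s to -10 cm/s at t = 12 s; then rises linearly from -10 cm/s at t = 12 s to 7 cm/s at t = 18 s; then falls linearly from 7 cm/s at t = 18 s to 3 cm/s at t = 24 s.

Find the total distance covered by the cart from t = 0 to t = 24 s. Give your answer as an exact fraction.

Total distance travelled is ∫|v| dt — sum the magnitudes of each area piece.
0–2 s: |½(-3 + -4)(2)| = 7 cm
2–8 s: |½(-4 + -5)(6)| = 27 cm
8–12 s: |½(-5 + -10)(4)| = 30 cm
12–18 s: v = 0 at t = 264/17 s; triangle areas 300/17 + 147/17 = 447/17 cm
18–24 s: |½(7 + 3)(6)| = 30 cm
Total distance = 2045/17 cm

2045/17 cm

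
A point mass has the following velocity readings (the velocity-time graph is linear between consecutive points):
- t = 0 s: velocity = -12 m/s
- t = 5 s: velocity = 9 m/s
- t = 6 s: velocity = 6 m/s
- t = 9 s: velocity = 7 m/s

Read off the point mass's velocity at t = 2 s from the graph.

-3.6 m/s

On 0–5 s the graph is linear from -12 to 9 m/s: v(2) = -12 + (9 − -12)·(2 − 0)/(5 − 0) = -3.6 m/s.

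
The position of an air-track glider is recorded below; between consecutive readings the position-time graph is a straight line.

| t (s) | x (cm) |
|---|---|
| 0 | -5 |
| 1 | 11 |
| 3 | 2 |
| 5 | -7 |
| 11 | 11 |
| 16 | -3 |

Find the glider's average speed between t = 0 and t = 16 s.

4.125 cm/s

Average speed = (total path length)/(elapsed time); on a piecewise-linear x-t graph the path length is Σ|Δx|.
0–1 s: |Δx| = |11 − -5| = 16 cm
1–3 s: |Δx| = |2 − 11| = 9 cm
3–5 s: |Δx| = |-7 − 2| = 9 cm
5–11 s: |Δx| = |11 − -7| = 18 cm
11–16 s: |Δx| = |-3 − 11| = 14 cm
Total path = 66 cm; average speed = 66/16 = 4.125 cm/s.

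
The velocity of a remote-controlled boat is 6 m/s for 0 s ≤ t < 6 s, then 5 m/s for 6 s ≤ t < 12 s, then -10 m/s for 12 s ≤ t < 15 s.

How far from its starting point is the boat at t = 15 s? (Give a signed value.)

36 m

Net displacement equals the area under the velocity-time graph (areas below the axis count negative).
0–6 s: 6 × 6 = 36 m
6–12 s: 5 × 6 = 30 m
12–15 s: -10 × 3 = -30 m
Net displacement = 36 m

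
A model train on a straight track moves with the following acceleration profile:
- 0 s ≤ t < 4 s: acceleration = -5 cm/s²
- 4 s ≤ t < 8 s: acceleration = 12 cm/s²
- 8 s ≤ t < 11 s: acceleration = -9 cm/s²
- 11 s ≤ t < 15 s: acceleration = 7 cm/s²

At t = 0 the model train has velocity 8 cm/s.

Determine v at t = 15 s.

37 cm/s

Δv equals the area under the a-t graph; then v = v₀ + Δv.
0–4 s: -5 × 4 = -20 cm/s
4–8 s: 12 × 4 = 48 cm/s
8–11 s: -9 × 3 = -27 cm/s
11–15 s: 7 × 4 = 28 cm/s
Δv = 29 cm/s, so v(15) = 8 + (29) = 37 cm/s.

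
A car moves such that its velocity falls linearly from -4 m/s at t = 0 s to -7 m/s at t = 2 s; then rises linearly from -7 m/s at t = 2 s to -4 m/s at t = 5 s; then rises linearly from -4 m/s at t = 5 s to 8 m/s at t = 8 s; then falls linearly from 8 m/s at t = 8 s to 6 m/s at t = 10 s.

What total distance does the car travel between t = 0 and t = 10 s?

Total distance travelled is ∫|v| dt — sum the magnitudes of each area piece.
0–2 s: |½(-4 + -7)(2)| = 11 m
2–5 s: |½(-7 + -4)(3)| = 16.5 m
5–8 s: v = 0 at t = 6 s; triangle areas 2 + 8 = 10 m
8–10 s: |½(8 + 6)(2)| = 14 m
Total distance = 51.5 m

51.5 m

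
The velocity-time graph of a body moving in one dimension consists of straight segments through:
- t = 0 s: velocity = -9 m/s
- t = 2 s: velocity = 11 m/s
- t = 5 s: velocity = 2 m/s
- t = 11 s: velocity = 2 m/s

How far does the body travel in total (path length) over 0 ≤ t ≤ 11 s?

41.6 m

Distance (not displacement) is the total path length: add the absolute areas under v-t.
0–2 s: v = 0 at t = 0.9 s; triangle areas 4.05 + 6.05 = 10.1 m
2–5 s: |½(11 + 2)(3)| = 19.5 m
5–11 s: |2| × 6 = 12 m
Total distance = 41.6 m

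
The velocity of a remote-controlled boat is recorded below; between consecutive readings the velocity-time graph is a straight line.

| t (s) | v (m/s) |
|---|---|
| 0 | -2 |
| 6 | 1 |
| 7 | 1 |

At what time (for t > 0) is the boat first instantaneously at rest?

t = 4 s

v changes sign on 0–6 s (from -2 to 1); the graph is linear there, so v = 0 at t = 0 + (2)·(6 − 0)/(1 − -2) = 4 s.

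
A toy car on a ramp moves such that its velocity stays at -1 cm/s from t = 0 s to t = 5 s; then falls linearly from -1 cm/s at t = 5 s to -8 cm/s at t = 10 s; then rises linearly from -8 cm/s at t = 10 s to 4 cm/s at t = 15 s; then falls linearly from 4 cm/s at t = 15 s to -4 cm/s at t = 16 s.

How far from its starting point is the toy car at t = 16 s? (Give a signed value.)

-37.5 cm

Net displacement equals the area under the velocity-time graph (areas below the axis count negative).
0–5 s: -1 × 5 = -5 cm
5–10 s: ½(-1 + -8)(5) = -22.5 cm
10–15 s: ½(-8 + 4)(5) = -10 cm
15–16 s: ½(4 + -4)(1) = 0 cm
Net displacement = -37.5 cm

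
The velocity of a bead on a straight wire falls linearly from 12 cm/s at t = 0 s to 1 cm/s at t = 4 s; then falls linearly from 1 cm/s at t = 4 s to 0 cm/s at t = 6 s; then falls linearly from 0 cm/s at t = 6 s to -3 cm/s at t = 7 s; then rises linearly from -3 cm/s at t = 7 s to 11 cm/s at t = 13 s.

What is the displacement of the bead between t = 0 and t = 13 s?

Net displacement equals the area under the velocity-time graph (areas below the axis count negative).
0–4 s: ½(12 + 1)(4) = 26 cm
4–6 s: ½(1 + 0)(2) = 1 cm
6–7 s: ½(0 + -3)(1) = -1.5 cm
7–13 s: ½(-3 + 11)(6) = 24 cm
Net displacement = 49.5 cm

49.5 cm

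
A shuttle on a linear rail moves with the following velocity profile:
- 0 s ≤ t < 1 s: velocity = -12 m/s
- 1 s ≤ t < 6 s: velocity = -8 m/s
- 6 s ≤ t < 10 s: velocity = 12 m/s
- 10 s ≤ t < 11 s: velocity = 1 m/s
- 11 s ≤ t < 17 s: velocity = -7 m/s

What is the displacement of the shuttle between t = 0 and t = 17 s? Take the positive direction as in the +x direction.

Net displacement equals the area under the velocity-time graph (areas below the axis count negative).
0–1 s: -12 × 1 = -12 m
1–6 s: -8 × 5 = -40 m
6–10 s: 12 × 4 = 48 m
10–11 s: 1 × 1 = 1 m
11–17 s: -7 × 6 = -42 m
Net displacement = -45 m

-45 m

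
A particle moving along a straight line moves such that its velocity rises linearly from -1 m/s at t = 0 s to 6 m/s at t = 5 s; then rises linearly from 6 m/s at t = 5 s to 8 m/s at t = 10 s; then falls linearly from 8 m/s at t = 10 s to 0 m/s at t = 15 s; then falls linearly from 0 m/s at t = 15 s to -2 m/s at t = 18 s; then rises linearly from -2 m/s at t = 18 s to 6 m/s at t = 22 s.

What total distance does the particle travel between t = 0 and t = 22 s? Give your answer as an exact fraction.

1137/14 m

Distance (not displacement) is the total path length: add the absolute areas under v-t.
0–5 s: v = 0 at t = 5/7 s; triangle areas 5/14 + 90/7 = 185/14 m
5–10 s: |½(6 + 8)(5)| = 35 m
10–15 s: |½(8 + 0)(5)| = 20 m
15–18 s: |½(0 + -2)(3)| = 3 m
18–22 s: v = 0 at t = 19 s; triangle areas 1 + 9 = 10 m
Total distance = 1137/14 m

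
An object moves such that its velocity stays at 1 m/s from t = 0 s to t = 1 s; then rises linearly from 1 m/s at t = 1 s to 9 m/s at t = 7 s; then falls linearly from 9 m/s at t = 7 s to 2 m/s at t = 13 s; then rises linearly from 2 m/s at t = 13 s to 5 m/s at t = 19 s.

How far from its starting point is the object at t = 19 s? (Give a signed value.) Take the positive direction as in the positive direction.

Displacement is the signed area under the v-t curve.
0–1 s: 1 × 1 = 1 m
1–7 s: ½(1 + 9)(6) = 30 m
7–13 s: ½(9 + 2)(6) = 33 m
13–19 s: ½(2 + 5)(6) = 21 m
Net displacement = 85 m

85 m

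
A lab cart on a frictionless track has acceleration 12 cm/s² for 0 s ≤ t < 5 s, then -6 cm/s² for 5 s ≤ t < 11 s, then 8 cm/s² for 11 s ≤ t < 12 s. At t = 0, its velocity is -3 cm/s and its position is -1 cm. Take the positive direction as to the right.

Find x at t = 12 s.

On each constant-a segment, Δv = aΔt and Δx = v₀Δt + ½aΔt²; chain segment to segment.
0–5 s: v starts -3 cm/s; Δx = -3·5 + ½·12·5² = 135 cm; v ends 57 cm/s.
5–11 s: v starts 57 cm/s; Δx = 57·6 + ½·-6·6² = 234 cm; v ends 21 cm/s.
11–12 s: v starts 21 cm/s; Δx = 21·1 + ½·8·1² = 25 cm; v ends 29 cm/s.
x(12) = -1 + Σ Δx = 393 cm.

393 cm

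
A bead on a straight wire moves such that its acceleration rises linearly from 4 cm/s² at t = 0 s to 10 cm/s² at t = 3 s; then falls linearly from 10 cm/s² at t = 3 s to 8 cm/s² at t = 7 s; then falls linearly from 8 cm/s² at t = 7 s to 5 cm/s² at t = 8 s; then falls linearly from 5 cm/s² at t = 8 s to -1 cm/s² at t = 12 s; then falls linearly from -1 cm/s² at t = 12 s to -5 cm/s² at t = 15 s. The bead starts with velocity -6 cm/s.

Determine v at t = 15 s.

Δv equals the area under the a-t graph; then v = v₀ + Δv.
0–3 s: ½(4 + 10)(3) = 21 cm/s
3–7 s: ½(10 + 8)(4) = 36 cm/s
7–8 s: ½(8 + 5)(1) = 6.5 cm/s
8–12 s: ½(5 + -1)(4) = 8 cm/s
12–15 s: ½(-1 + -5)(3) = -9 cm/s
Δv = 62.5 cm/s, so v(15) = -6 + (62.5) = 56.5 cm/s.

56.5 cm/s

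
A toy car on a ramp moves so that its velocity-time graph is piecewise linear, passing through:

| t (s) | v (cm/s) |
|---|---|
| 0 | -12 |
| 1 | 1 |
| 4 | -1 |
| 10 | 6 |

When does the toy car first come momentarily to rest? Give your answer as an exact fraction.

v changes sign on 0–1 s (from -12 to 1); the graph is linear there, so v = 0 at t = 0 + (12)·(1 − 0)/(1 − -12) = 12/13 s.

t = 12/13 s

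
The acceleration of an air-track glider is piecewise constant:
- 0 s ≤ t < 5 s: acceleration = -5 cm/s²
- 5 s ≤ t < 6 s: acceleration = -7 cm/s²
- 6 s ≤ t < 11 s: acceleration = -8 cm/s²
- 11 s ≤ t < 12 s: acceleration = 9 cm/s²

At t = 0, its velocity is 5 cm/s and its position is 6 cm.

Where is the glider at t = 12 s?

-352.5 cm

On each constant-a segment, Δv = aΔt and Δx = v₀Δt + ½aΔt²; chain segment to segment.
0–5 s: v starts 5 cm/s; Δx = 5·5 + ½·-5·5² = -37.5 cm; v ends -20 cm/s.
5–6 s: v starts -20 cm/s; Δx = -20·1 + ½·-7·1² = -23.5 cm; v ends -27 cm/s.
6–11 s: v starts -27 cm/s; Δx = -27·5 + ½·-8·5² = -235 cm; v ends -67 cm/s.
11–12 s: v starts -67 cm/s; Δx = -67·1 + ½·9·1² = -62.5 cm; v ends -58 cm/s.
x(12) = 6 + Σ Δx = -352.5 cm.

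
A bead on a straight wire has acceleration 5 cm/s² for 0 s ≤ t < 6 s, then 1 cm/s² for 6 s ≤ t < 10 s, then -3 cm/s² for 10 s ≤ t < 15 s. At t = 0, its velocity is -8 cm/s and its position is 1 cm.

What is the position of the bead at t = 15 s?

On each constant-a segment, Δv = aΔt and Δx = v₀Δt + ½aΔt²; chain segment to segment.
0–6 s: v starts -8 cm/s; Δx = -8·6 + ½·5·6² = 42 cm; v ends 22 cm/s.
6–10 s: v starts 22 cm/s; Δx = 22·4 + ½·1·4² = 96 cm; v ends 26 cm/s.
10–15 s: v starts 26 cm/s; Δx = 26·5 + ½·-3·5² = 92.5 cm; v ends 11 cm/s.
x(15) = 1 + Σ Δx = 231.5 cm.

231.5 cm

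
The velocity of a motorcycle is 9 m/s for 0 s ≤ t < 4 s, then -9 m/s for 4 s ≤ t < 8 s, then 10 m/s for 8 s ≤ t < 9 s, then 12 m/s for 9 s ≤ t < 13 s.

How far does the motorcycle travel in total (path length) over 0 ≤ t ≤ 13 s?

Total distance travelled is ∫|v| dt — sum the magnitudes of each area piece.
0–4 s: |9| × 4 = 36 m
4–8 s: |-9| × 4 = 36 m
8–9 s: |10| × 1 = 10 m
9–13 s: |12| × 4 = 48 m
Total distance = 130 m

130 m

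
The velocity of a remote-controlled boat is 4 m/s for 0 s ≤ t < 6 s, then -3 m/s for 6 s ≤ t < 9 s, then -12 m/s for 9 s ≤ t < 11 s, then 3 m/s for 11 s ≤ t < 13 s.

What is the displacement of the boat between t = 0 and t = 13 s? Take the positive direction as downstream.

-3 m

Displacement is the signed area under the v-t curve.
0–6 s: 4 × 6 = 24 m
6–9 s: -3 × 3 = -9 m
9–11 s: -12 × 2 = -24 m
11–13 s: 3 × 2 = 6 m
Net displacement = -3 m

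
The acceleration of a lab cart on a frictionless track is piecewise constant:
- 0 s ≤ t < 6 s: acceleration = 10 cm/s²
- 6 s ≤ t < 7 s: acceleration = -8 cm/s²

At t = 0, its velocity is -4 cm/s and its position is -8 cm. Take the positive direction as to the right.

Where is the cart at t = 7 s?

On each constant-a segment, Δv = aΔt and Δx = v₀Δt + ½aΔt²; chain segment to segment.
0–6 s: v starts -4 cm/s; Δx = -4·6 + ½·10·6² = 156 cm; v ends 56 cm/s.
6–7 s: v starts 56 cm/s; Δx = 56·1 + ½·-8·1² = 52 cm; v ends 48 cm/s.
x(7) = -8 + Σ Δx = 200 cm.

200 cm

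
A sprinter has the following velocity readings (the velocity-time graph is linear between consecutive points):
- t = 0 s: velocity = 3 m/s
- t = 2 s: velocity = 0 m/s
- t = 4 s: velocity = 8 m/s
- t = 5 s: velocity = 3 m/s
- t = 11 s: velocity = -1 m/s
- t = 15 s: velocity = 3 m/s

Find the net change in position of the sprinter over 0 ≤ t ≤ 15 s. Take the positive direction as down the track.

26.5 m

Net displacement equals the area under the velocity-time graph (areas below the axis count negative).
0–2 s: ½(3 + 0)(2) = 3 m
2–4 s: ½(0 + 8)(2) = 8 m
4–5 s: ½(8 + 3)(1) = 5.5 m
5–11 s: ½(3 + -1)(6) = 6 m
11–15 s: ½(-1 + 3)(4) = 4 m
Net displacement = 26.5 m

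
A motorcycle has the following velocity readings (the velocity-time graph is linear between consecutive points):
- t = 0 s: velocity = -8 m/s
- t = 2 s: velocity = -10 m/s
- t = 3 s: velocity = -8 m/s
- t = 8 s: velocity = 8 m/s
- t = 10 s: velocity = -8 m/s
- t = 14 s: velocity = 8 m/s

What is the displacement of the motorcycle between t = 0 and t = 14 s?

Net displacement equals the area under the velocity-time graph (areas below the axis count negative).
0–2 s: ½(-8 + -10)(2) = -18 m
2–3 s: ½(-10 + -8)(1) = -9 m
3–8 s: ½(-8 + 8)(5) = 0 m
8–10 s: ½(8 + -8)(2) = 0 m
10–14 s: ½(-8 + 8)(4) = 0 m
Net displacement = -27 m

-27 m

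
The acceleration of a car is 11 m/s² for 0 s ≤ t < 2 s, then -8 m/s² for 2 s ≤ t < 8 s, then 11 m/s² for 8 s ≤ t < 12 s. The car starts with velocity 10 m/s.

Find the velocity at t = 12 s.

Δv equals the area under the a-t graph; then v = v₀ + Δv.
0–2 s: 11 × 2 = 22 m/s
2–8 s: -8 × 6 = -48 m/s
8–12 s: 11 × 4 = 44 m/s
Δv = 18 m/s, so v(12) = 10 + (18) = 28 m/s.

28 m/s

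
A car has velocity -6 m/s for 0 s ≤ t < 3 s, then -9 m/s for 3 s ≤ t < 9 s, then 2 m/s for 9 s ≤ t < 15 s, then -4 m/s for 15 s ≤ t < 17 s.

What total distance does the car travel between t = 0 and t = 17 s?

Total distance travelled is ∫|v| dt — sum the magnitudes of each area piece.
0–3 s: |-6| × 3 = 18 m
3–9 s: |-9| × 6 = 54 m
9–15 s: |2| × 6 = 12 m
15–17 s: |-4| × 2 = 8 m
Total distance = 92 m

92 m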